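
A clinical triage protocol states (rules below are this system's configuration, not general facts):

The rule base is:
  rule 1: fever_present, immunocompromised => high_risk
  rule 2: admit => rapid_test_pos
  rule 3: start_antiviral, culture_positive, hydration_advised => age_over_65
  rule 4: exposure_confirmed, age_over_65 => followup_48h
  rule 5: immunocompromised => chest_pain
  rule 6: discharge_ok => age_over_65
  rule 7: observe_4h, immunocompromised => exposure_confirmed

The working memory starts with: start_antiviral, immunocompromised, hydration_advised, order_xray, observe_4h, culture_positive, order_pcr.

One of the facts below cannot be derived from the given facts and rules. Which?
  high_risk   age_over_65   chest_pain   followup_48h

high_risk

Round 1: rule 3 [start_antiviral, culture_positive, hydration_advised => age_over_65]; rule 5 [immunocompromised => chest_pain]; rule 7 [observe_4h, immunocompromised => exposure_confirmed]. New: age_over_65, chest_pain, exposure_confirmed.
Round 2: rule 4 [exposure_confirmed, age_over_65 => followup_48h]. New: followup_48h.
Derived: followup_48h (round 2), chest_pain (round 1), age_over_65 (round 1). high_risk never appears in any round.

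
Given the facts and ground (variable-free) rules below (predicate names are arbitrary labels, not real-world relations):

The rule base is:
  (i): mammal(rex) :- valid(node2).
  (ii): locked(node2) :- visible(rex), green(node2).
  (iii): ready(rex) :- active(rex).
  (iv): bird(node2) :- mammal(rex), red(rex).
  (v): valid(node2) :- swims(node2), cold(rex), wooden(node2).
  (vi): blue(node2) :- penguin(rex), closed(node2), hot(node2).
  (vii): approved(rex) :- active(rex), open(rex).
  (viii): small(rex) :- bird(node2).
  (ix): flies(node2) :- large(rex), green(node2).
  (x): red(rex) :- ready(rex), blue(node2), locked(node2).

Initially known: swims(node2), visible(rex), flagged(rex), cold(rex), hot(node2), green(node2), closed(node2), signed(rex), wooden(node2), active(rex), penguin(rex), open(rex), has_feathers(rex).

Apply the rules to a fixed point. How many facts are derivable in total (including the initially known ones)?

[1] (ii) [locked(node2) :- visible(rex), green(node2).]; (iii) [ready(rex) :- active(rex).]; (v) [valid(node2) :- swims(node2), cold(rex), wooden(node2).]; (vi) [blue(node2) :- penguin(rex), closed(node2), hot(node2).]; (vii) [approved(rex) :- active(rex), open(rex).]. ⇒ new: locked(node2), ready(rex), valid(node2), blue(node2), approved(rex).
[2] (i) [mammal(rex) :- valid(node2).]; (x) [red(rex) :- ready(rex), blue(node2), locked(node2).]. ⇒ new: mammal(rex), red(rex).
[3] (iv) [bird(node2) :- mammal(rex), red(rex).]. ⇒ new: bird(node2).
[4] (viii) [small(rex) :- bird(node2).]. ⇒ new: small(rex).
Closure: {active(rex), approved(rex), bird(node2), blue(node2), closed(node2), cold(rex), flagged(rex), green(node2), has_feathers(rex), hot(node2), locked(node2), mammal(rex), open(rex), penguin(rex), ready(rex), red(rex), signed(rex), small(rex), swims(node2), valid(node2), visible(rex), wooden(node2)} — 22 facts.

22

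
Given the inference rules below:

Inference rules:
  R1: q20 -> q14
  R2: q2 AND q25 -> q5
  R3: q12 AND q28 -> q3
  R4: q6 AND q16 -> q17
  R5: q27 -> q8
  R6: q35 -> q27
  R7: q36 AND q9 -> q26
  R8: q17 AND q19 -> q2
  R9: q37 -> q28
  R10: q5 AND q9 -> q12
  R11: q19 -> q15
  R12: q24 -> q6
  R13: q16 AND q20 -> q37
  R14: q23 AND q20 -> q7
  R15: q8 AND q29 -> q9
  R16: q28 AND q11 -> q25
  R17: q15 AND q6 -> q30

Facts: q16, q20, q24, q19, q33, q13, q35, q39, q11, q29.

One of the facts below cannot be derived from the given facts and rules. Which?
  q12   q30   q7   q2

q7

Round 1 — R1, R6, R11, R12, R13, derive q14, q27, q15, q6, q37.
Round 2 — R4, R5, R9, R17, derive q17, q8, q28, q30.
Round 3 — R8, R15, R16, derive q2, q9, q25.
Round 4 — R2, derive q5.
Round 5 — R10, derive q12.
Round 6 — R3, derive q3.
Derived: q2 (round 3), q30 (round 2), q12 (round 5). q7 never appears in any round.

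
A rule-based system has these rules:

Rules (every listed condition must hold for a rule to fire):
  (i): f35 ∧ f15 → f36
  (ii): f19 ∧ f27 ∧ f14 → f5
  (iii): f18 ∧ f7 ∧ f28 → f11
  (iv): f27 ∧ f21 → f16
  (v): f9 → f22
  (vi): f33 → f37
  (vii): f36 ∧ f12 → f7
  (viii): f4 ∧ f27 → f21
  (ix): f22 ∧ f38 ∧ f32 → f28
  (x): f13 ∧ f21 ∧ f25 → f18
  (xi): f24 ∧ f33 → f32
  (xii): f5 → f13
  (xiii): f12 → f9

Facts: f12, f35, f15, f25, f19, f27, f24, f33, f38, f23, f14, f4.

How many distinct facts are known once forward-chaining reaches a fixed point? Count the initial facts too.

[1] (i) [f35 ∧ f15 → f36]; (ii) [f19 ∧ f27 ∧ f14 → f5]; (vi) [f33 → f37]; (viii) [f4 ∧ f27 → f21]; (xi) [f24 ∧ f33 → f32]; (xiii) [f12 → f9]. ⇒ new: f36, f5, f37, f21, f32, f9.
[2] (iv) [f27 ∧ f21 → f16]; (v) [f9 → f22]; (vii) [f36 ∧ f12 → f7]; (xii) [f5 → f13]. ⇒ new: f16, f22, f7, f13.
[3] (ix) [f22 ∧ f38 ∧ f32 → f28]; (x) [f13 ∧ f21 ∧ f25 → f18]. ⇒ new: f28, f18.
[4] (iii) [f18 ∧ f7 ∧ f28 → f11]. ⇒ new: f11.
Closure: {f11, f12, f13, f14, f15, f16, f18, f19, f21, f22, f23, f24, f25, f27, f28, f32, f33, f35, f36, f37, f38, f4, f5, f7, f9} — 25 facts.

25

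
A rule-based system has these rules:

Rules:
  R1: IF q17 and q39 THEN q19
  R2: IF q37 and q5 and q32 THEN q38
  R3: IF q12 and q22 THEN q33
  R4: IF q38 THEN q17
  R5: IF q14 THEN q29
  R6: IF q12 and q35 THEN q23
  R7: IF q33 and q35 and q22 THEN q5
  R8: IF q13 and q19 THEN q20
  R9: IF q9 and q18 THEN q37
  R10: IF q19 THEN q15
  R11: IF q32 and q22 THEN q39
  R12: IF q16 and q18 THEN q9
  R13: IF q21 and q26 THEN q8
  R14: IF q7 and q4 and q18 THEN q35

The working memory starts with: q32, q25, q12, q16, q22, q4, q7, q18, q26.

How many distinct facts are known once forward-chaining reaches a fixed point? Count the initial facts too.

Round 1 — R3, R11, R12, R14, derive q33, q39, q9, q35.
Round 2 — R6, R7, R9, derive q23, q5, q37.
Round 3 — R2, derive q38.
Round 4 — R4, derive q17.
Round 5 — R1, derive q19.
Round 6 — R10, derive q15.
Closure: {q12, q15, q16, q17, q18, q19, q22, q23, q25, q26, q32, q33, q35, q37, q38, q39, q4, q5, q7, q9} — 20 facts.

20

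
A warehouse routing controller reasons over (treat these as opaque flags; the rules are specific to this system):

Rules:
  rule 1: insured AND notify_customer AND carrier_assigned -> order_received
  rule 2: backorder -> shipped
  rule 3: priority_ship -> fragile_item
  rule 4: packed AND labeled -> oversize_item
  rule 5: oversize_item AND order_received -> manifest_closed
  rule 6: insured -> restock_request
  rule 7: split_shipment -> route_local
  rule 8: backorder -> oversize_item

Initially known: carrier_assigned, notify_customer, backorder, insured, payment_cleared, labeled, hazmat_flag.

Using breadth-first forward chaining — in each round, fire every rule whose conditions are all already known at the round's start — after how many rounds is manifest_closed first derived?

2

Round 1: rule 1 [insured AND notify_customer AND carrier_assigned -> order_received]; rule 2 [backorder -> shipped]; rule 6 [insured -> restock_request]; rule 8 [backorder -> oversize_item]. Adds order_received, shipped, restock_request, oversize_item.
Round 2: rule 5 [oversize_item AND order_received -> manifest_closed]. Adds manifest_closed.
manifest_closed first appears in round 2.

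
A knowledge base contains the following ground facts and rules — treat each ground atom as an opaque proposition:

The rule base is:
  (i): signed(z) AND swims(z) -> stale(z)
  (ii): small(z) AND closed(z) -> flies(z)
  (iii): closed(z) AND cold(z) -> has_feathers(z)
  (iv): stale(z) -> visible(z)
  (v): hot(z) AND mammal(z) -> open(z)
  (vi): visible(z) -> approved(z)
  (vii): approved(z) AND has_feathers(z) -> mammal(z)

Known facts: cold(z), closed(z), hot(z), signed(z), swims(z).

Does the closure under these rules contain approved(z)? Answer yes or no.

[1] (i) [signed(z) AND swims(z) -> stale(z)]; (iii) [closed(z) AND cold(z) -> has_feathers(z)]. ⇒ new: stale(z), has_feathers(z).
[2] (iv) [stale(z) -> visible(z)]. ⇒ new: visible(z).
[3] (vi) [visible(z) -> approved(z)]. ⇒ new: approved(z).
[4] (vii) [approved(z) AND has_feathers(z) -> mammal(z)]. ⇒ new: mammal(z).
[5] (v) [hot(z) AND mammal(z) -> open(z)]. ⇒ new: open(z).
approved(z) appears in round 3, so it is derivable.

yes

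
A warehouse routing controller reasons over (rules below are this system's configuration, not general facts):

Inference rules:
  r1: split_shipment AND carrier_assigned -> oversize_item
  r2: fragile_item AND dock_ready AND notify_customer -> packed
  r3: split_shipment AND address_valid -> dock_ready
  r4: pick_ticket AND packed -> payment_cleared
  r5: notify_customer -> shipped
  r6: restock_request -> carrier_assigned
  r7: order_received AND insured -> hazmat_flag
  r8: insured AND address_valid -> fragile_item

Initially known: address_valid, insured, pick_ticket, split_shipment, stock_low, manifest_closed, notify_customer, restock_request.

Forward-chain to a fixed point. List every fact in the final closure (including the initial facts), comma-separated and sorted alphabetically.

address_valid, carrier_assigned, dock_ready, fragile_item, insured, manifest_closed, notify_customer, oversize_item, packed, payment_cleared, pick_ticket, restock_request, shipped, split_shipment, stock_low

Round 1 — r3, r5, r6, r8, derive dock_ready, shipped, carrier_assigned, fragile_item.
Round 2 — r1, r2, derive oversize_item, packed.
Round 3 — r4, derive payment_cleared.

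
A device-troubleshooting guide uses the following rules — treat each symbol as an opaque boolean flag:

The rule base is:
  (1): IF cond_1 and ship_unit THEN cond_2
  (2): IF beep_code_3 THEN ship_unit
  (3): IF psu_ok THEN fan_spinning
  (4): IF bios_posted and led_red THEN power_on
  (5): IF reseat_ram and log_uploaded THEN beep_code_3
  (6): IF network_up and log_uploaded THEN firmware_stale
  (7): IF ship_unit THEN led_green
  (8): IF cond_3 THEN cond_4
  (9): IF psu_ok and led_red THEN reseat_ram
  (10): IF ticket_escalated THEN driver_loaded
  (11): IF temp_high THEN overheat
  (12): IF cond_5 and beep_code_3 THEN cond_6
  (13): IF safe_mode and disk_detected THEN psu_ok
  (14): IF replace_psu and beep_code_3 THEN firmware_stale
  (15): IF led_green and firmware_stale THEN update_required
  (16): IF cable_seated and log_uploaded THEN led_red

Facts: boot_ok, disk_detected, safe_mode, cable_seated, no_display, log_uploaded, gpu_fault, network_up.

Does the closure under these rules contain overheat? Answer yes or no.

Round 1: (6) [IF network_up and log_uploaded THEN firmware_stale]; (13) [IF safe_mode and disk_detected THEN psu_ok]; (16) [IF cable_seated and log_uploaded THEN led_red]. Adds firmware_stale, psu_ok, led_red.
Round 2: (3) [IF psu_ok THEN fan_spinning]; (9) [IF psu_ok and led_red THEN reseat_ram]. Adds fan_spinning, reseat_ram.
Round 3: (5) [IF reseat_ram and log_uploaded THEN beep_code_3]. Adds beep_code_3.
Round 4: (2) [IF beep_code_3 THEN ship_unit]. Adds ship_unit.
Round 5: (7) [IF ship_unit THEN led_green]. Adds led_green.
Round 6: (15) [IF led_green and firmware_stale THEN update_required]. Adds update_required.
Fixed point reached. overheat is concluded only by (11); (11) needs temp_high (never derived).

no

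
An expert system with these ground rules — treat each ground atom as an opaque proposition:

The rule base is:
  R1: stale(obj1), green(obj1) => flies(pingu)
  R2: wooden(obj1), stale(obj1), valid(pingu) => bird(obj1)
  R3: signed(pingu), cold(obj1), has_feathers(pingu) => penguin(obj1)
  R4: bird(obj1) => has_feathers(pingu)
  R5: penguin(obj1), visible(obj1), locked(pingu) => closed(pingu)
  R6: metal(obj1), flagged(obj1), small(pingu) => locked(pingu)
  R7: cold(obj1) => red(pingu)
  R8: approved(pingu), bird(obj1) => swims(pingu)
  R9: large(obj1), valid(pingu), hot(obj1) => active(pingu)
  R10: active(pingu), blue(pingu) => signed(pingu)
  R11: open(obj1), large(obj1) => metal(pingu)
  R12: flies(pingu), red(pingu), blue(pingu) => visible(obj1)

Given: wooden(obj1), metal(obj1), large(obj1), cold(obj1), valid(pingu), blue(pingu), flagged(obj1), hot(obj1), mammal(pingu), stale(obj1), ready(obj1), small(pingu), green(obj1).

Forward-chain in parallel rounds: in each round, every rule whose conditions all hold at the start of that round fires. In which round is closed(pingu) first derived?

Round 1: R1 [stale(obj1), green(obj1) => flies(pingu)]; R2 [wooden(obj1), stale(obj1), valid(pingu) => bird(obj1)]; R6 [metal(obj1), flagged(obj1), small(pingu) => locked(pingu)]; R7 [cold(obj1) => red(pingu)]; R9 [large(obj1), valid(pingu), hot(obj1) => active(pingu)]. Adds flies(pingu), bird(obj1), locked(pingu), red(pingu), active(pingu).
Round 2: R4 [bird(obj1) => has_feathers(pingu)]; R10 [active(pingu), blue(pingu) => signed(pingu)]; R12 [flies(pingu), red(pingu), blue(pingu) => visible(obj1)]. Adds has_feathers(pingu), signed(pingu), visible(obj1).
Round 3: R3 [signed(pingu), cold(obj1), has_feathers(pingu) => penguin(obj1)]. Adds penguin(obj1).
Round 4: R5 [penguin(obj1), visible(obj1), locked(pingu) => closed(pingu)]. Adds closed(pingu).
closed(pingu) first appears in round 4.

4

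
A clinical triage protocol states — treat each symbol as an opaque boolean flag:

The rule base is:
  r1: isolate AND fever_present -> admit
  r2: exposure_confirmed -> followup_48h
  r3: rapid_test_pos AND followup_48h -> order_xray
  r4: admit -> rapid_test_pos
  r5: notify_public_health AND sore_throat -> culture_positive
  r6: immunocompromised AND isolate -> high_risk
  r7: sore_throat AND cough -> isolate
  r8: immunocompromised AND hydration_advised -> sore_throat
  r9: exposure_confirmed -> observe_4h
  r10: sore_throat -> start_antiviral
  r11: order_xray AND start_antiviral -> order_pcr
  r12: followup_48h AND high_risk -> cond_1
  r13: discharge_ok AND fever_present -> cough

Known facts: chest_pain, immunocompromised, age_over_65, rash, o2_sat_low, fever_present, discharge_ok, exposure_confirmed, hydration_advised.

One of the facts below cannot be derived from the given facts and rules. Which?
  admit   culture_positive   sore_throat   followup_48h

Round 1 — r2, r8, r9, r13, derive followup_48h, sore_throat, observe_4h, cough.
Round 2 — r7, r10, derive isolate, start_antiviral.
Round 3 — r1, r6, derive admit, high_risk.
Round 4 — r4, r12, derive rapid_test_pos, cond_1.
Round 5 — r3, derive order_xray.
Round 6 — r11, derive order_pcr.
Derived: admit (round 3), followup_48h (round 1), sore_throat (round 1). culture_positive never appears in any round.

culture_positive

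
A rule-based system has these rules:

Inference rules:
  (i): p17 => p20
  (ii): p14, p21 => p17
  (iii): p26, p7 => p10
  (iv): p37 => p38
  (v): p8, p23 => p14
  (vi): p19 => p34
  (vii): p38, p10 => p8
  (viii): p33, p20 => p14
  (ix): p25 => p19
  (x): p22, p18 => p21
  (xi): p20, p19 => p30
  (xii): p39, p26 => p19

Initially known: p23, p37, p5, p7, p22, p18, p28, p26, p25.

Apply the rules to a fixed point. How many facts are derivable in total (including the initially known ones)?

19

Round 1 fires (iii), (iv), (ix), (x), giving p10, p38, p19, p21.
Round 2 fires (vi), (vii), giving p34, p8.
Round 3 fires (v), giving p14.
Round 4 fires (ii), giving p17.
Round 5 fires (i), giving p20.
Round 6 fires (xi), giving p30.
Closure: {p10, p14, p17, p18, p19, p20, p21, p22, p23, p25, p26, p28, p30, p34, p37, p38, p5, p7, p8} — 19 facts.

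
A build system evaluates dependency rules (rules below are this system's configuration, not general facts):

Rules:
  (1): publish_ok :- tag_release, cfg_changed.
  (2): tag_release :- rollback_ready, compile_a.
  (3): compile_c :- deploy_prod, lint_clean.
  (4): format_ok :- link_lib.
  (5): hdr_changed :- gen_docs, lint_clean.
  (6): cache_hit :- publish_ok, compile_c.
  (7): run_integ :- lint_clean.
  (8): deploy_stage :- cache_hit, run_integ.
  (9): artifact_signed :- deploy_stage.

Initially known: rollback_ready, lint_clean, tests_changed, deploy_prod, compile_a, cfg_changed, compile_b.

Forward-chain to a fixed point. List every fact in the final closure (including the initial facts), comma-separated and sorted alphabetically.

artifact_signed, cache_hit, cfg_changed, compile_a, compile_b, compile_c, deploy_prod, deploy_stage, lint_clean, publish_ok, rollback_ready, run_integ, tag_release, tests_changed

Round 1 — (2), (3), (7), derive tag_release, compile_c, run_integ.
Round 2 — (1), derive publish_ok.
Round 3 — (6), derive cache_hit.
Round 4 — (8), derive deploy_stage.
Round 5 — (9), derive artifact_signed.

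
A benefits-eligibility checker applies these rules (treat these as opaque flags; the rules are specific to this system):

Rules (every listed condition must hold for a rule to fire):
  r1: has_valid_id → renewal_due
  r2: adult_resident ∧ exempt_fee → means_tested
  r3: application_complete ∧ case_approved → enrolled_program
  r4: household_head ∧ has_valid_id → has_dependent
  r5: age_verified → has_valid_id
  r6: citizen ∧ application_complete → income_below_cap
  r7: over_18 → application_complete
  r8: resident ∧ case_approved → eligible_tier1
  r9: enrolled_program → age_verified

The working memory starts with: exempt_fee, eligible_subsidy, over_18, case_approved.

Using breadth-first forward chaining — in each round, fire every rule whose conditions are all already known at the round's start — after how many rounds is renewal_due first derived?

5

Round 1 — r7, derive application_complete.
Round 2 — r3, derive enrolled_program.
Round 3 — r9, derive age_verified.
Round 4 — r5, derive has_valid_id.
Round 5 — r1, derive renewal_due.
renewal_due first appears in round 5.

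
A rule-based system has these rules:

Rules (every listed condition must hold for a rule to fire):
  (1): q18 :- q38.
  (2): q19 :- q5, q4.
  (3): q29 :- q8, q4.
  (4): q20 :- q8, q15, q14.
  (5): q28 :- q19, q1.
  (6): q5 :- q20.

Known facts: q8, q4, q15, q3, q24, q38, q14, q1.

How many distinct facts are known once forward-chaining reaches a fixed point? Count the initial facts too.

14

Round 1 — (1), (3), (4), derive q18, q29, q20.
Round 2 — (6), derive q5.
Round 3 — (2), derive q19.
Round 4 — (5), derive q28.
Closure: {q1, q14, q15, q18, q19, q20, q24, q28, q29, q3, q38, q4, q5, q8} — 14 facts.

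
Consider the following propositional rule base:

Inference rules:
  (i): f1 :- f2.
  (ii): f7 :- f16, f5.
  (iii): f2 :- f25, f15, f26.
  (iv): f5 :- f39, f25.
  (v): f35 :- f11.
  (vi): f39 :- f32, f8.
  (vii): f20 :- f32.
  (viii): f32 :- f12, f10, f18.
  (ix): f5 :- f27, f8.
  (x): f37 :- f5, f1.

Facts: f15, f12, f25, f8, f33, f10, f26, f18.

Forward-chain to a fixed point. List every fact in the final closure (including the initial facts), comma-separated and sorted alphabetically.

Round 1: (iii) [f2 :- f25, f15, f26.]; (viii) [f32 :- f12, f10, f18.]. Adds f2, f32.
Round 2: (i) [f1 :- f2.]; (vi) [f39 :- f32, f8.]; (vii) [f20 :- f32.]. Adds f1, f39, f20.
Round 3: (iv) [f5 :- f39, f25.]. Adds f5.
Round 4: (x) [f37 :- f5, f1.]. Adds f37.

f1, f10, f12, f15, f18, f2, f20, f25, f26, f32, f33, f37, f39, f5, f8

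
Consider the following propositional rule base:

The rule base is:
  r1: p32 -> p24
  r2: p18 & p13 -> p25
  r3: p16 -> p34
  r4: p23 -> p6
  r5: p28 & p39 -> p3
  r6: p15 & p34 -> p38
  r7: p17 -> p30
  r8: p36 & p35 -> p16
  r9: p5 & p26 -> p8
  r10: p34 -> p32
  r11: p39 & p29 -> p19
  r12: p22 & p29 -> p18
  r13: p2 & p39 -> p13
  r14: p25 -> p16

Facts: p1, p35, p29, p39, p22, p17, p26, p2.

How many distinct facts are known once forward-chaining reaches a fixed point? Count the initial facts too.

Round 1: r7 [p17 -> p30]; r11 [p39 & p29 -> p19]; r12 [p22 & p29 -> p18]; r13 [p2 & p39 -> p13]. Adds p30, p19, p18, p13.
Round 2: r2 [p18 & p13 -> p25]. Adds p25.
Round 3: r14 [p25 -> p16]. Adds p16.
Round 4: r3 [p16 -> p34]. Adds p34.
Round 5: r10 [p34 -> p32]. Adds p32.
Round 6: r1 [p32 -> p24]. Adds p24.
Closure: {p1, p13, p16, p17, p18, p19, p2, p22, p24, p25, p26, p29, p30, p32, p34, p35, p39} — 17 facts.

17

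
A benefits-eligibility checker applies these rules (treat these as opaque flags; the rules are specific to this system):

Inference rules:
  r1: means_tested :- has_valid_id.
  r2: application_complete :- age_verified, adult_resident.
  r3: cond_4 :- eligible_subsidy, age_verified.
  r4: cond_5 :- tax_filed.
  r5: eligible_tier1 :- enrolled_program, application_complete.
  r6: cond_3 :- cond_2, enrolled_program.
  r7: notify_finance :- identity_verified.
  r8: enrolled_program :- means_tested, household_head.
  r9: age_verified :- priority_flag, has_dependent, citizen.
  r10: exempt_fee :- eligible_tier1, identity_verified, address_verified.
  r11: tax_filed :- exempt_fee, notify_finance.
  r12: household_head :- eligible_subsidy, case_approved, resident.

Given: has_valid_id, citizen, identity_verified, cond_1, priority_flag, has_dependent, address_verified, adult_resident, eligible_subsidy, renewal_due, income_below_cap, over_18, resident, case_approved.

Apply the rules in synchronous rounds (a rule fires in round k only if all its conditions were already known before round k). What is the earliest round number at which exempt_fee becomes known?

4

Round 1: r1 [means_tested :- has_valid_id.]; r7 [notify_finance :- identity_verified.]; r9 [age_verified :- priority_flag, has_dependent, citizen.]; r12 [household_head :- eligible_subsidy, case_approved, resident.]. Adds means_tested, notify_finance, age_verified, household_head.
Round 2: r2 [application_complete :- age_verified, adult_resident.]; r3 [cond_4 :- eligible_subsidy, age_verified.]; r8 [enrolled_program :- means_tested, household_head.]. Adds application_complete, cond_4, enrolled_program.
Round 3: r5 [eligible_tier1 :- enrolled_program, application_complete.]. Adds eligible_tier1.
Round 4: r10 [exempt_fee :- eligible_tier1, identity_verified, address_verified.]. Adds exempt_fee.
exempt_fee first appears in round 4.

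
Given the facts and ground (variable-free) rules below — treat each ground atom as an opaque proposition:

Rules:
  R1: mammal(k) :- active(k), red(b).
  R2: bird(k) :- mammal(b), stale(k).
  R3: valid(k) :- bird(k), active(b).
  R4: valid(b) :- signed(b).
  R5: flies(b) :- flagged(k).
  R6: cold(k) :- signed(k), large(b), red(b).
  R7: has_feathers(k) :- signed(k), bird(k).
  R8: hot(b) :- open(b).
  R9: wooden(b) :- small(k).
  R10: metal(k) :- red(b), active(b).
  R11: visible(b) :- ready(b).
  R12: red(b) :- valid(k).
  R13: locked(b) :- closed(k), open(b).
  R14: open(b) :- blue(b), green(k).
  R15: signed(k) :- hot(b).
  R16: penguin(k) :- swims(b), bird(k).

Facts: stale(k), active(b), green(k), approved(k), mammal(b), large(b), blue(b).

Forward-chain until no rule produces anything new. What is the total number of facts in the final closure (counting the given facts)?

16

Round 1: R2 [bird(k) :- mammal(b), stale(k).]; R14 [open(b) :- blue(b), green(k).]. New: bird(k), open(b).
Round 2: R3 [valid(k) :- bird(k), active(b).]; R8 [hot(b) :- open(b).]. New: valid(k), hot(b).
Round 3: R12 [red(b) :- valid(k).]; R15 [signed(k) :- hot(b).]. New: red(b), signed(k).
Round 4: R6 [cold(k) :- signed(k), large(b), red(b).]; R7 [has_feathers(k) :- signed(k), bird(k).]; R10 [metal(k) :- red(b), active(b).]. New: cold(k), has_feathers(k), metal(k).
Closure: {active(b), approved(k), bird(k), blue(b), cold(k), green(k), has_feathers(k), hot(b), large(b), mammal(b), metal(k), open(b), red(b), signed(k), stale(k), valid(k)} — 16 facts.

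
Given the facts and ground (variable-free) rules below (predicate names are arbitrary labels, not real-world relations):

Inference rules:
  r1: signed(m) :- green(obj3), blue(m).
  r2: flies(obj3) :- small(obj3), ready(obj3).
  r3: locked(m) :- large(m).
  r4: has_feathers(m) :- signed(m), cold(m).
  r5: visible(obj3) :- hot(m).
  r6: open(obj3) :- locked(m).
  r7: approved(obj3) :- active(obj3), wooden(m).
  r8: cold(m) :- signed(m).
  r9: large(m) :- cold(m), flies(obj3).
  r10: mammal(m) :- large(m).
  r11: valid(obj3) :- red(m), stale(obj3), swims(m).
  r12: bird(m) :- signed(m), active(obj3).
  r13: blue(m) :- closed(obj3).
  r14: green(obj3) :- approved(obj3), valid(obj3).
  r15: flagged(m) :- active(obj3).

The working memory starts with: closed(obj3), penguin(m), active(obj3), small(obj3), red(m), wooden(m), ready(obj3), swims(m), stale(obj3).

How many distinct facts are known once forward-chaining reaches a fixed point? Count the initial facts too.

Round 1 — r2, r7, r11, r13, r15, derive flies(obj3), approved(obj3), valid(obj3), blue(m), flagged(m).
Round 2 — r14, derive green(obj3).
Round 3 — r1, derive signed(m).
Round 4 — r8, r12, derive cold(m), bird(m).
Round 5 — r4, r9, derive has_feathers(m), large(m).
Round 6 — r3, r10, derive locked(m), mammal(m).
Round 7 — r6, derive open(obj3).
Closure: {active(obj3), approved(obj3), bird(m), blue(m), closed(obj3), cold(m), flagged(m), flies(obj3), green(obj3), has_feathers(m), large(m), locked(m), mammal(m), open(obj3), penguin(m), ready(obj3), red(m), signed(m), small(obj3), stale(obj3), swims(m), valid(obj3), wooden(m)} — 23 facts.

23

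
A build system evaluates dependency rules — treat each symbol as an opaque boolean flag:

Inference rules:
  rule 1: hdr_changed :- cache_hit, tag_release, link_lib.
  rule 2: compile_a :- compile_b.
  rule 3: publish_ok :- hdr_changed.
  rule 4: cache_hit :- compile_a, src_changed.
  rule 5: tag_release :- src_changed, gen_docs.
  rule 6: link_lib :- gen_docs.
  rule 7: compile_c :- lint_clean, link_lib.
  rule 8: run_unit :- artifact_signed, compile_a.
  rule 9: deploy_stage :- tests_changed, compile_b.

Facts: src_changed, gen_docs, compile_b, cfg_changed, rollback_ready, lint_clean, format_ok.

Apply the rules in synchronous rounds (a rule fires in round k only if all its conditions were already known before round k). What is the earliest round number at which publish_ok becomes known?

Round 1: rule 2 [compile_a :- compile_b.]; rule 5 [tag_release :- src_changed, gen_docs.]; rule 6 [link_lib :- gen_docs.]. New: compile_a, tag_release, link_lib.
Round 2: rule 4 [cache_hit :- compile_a, src_changed.]; rule 7 [compile_c :- lint_clean, link_lib.]. New: cache_hit, compile_c.
Round 3: rule 1 [hdr_changed :- cache_hit, tag_release, link_lib.]. New: hdr_changed.
Round 4: rule 3 [publish_ok :- hdr_changed.]. New: publish_ok.
publish_ok first appears in round 4.

4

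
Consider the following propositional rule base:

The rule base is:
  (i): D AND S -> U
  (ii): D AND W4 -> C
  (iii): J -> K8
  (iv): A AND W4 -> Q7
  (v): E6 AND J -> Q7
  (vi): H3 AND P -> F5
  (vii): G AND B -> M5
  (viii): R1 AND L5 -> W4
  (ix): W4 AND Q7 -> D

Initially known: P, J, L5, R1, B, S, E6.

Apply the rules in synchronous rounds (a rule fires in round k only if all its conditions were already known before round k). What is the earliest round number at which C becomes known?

Round 1 — (iii), (v), (viii), derive K8, Q7, W4.
Round 2 — (ix), derive D.
Round 3 — (i), (ii), derive U, C.
C first appears in round 3.

3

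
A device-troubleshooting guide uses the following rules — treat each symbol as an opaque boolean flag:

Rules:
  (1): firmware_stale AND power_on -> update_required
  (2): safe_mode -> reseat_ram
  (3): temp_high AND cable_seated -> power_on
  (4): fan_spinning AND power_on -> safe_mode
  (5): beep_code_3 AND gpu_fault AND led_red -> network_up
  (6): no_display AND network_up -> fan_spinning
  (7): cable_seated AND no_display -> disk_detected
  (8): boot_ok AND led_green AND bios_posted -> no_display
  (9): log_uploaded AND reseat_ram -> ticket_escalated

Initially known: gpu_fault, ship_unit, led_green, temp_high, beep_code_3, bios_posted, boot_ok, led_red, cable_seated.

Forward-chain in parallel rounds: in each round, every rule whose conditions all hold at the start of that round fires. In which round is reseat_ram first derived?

4

[1] (3) [temp_high AND cable_seated -> power_on]; (5) [beep_code_3 AND gpu_fault AND led_red -> network_up]; (8) [boot_ok AND led_green AND bios_posted -> no_display]. ⇒ new: power_on, network_up, no_display.
[2] (6) [no_display AND network_up -> fan_spinning]; (7) [cable_seated AND no_display -> disk_detected]. ⇒ new: fan_spinning, disk_detected.
[3] (4) [fan_spinning AND power_on -> safe_mode]. ⇒ new: safe_mode.
[4] (2) [safe_mode -> reseat_ram]. ⇒ new: reseat_ram.
reseat_ram first appears in round 4.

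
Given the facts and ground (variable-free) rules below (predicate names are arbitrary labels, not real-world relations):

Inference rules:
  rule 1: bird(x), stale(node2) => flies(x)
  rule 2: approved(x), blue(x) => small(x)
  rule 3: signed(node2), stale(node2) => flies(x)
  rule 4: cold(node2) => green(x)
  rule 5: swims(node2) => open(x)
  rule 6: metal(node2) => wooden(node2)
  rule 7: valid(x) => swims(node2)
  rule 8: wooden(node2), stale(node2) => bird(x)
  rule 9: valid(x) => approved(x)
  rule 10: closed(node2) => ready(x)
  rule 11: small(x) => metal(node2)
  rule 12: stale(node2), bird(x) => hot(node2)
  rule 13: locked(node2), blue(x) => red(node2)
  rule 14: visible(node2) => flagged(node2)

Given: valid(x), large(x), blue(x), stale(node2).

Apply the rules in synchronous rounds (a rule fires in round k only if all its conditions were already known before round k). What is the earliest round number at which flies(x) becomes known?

6

Round 1: rule 7 [valid(x) => swims(node2)]; rule 9 [valid(x) => approved(x)]. Adds swims(node2), approved(x).
Round 2: rule 2 [approved(x), blue(x) => small(x)]; rule 5 [swims(node2) => open(x)]. Adds small(x), open(x).
Round 3: rule 11 [small(x) => metal(node2)]. Adds metal(node2).
Round 4: rule 6 [metal(node2) => wooden(node2)]. Adds wooden(node2).
Round 5: rule 8 [wooden(node2), stale(node2) => bird(x)]. Adds bird(x).
Round 6: rule 1 [bird(x), stale(node2) => flies(x)]; rule 12 [stale(node2), bird(x) => hot(node2)]. Adds flies(x), hot(node2).
flies(x) first appears in round 6.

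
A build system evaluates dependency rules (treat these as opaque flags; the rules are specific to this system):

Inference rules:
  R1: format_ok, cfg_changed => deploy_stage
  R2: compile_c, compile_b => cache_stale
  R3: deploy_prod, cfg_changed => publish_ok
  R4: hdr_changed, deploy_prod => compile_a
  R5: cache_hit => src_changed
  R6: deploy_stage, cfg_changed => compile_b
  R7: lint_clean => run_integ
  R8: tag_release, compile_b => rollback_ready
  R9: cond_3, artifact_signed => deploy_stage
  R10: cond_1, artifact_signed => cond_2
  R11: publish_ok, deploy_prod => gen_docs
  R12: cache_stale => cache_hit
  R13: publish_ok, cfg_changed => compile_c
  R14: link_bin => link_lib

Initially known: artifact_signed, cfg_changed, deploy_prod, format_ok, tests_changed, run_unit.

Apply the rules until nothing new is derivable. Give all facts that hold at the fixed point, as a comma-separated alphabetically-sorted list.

artifact_signed, cache_hit, cache_stale, cfg_changed, compile_b, compile_c, deploy_prod, deploy_stage, format_ok, gen_docs, publish_ok, run_unit, src_changed, tests_changed

[1] R1 [format_ok, cfg_changed => deploy_stage]; R3 [deploy_prod, cfg_changed => publish_ok]. ⇒ new: deploy_stage, publish_ok.
[2] R6 [deploy_stage, cfg_changed => compile_b]; R11 [publish_ok, deploy_prod => gen_docs]; R13 [publish_ok, cfg_changed => compile_c]. ⇒ new: compile_b, gen_docs, compile_c.
[3] R2 [compile_c, compile_b => cache_stale]. ⇒ new: cache_stale.
[4] R12 [cache_stale => cache_hit]. ⇒ new: cache_hit.
[5] R5 [cache_hit => src_changed]. ⇒ new: src_changed.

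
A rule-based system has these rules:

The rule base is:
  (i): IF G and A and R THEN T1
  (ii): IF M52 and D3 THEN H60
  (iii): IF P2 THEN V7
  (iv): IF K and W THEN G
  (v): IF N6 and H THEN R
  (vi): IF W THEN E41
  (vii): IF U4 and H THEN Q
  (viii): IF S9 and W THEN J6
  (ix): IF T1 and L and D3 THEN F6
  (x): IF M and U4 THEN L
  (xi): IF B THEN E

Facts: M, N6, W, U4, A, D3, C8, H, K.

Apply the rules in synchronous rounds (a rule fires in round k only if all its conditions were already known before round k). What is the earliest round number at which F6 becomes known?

3

Round 1 fires (iv), (v), (vi), (vii), (x), giving G, R, E41, Q, L.
Round 2 fires (i), giving T1.
Round 3 fires (ix), giving F6.
F6 first appears in round 3.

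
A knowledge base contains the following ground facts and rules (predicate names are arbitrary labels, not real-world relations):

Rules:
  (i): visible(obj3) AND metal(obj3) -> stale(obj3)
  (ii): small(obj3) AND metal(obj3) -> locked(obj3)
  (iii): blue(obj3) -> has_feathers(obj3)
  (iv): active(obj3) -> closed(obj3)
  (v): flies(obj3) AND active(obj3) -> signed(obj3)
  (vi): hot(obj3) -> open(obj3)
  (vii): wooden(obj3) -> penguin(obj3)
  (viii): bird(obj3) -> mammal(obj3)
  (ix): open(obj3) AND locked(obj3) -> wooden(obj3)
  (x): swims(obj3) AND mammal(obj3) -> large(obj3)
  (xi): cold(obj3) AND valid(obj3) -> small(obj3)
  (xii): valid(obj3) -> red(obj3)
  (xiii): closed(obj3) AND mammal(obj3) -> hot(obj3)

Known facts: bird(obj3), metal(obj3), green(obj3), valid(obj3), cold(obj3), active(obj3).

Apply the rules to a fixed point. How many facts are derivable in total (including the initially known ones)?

Round 1 fires (iv), (viii), (xi), (xii), giving closed(obj3), mammal(obj3), small(obj3), red(obj3).
Round 2 fires (ii), (xiii), giving locked(obj3), hot(obj3).
Round 3 fires (vi), giving open(obj3).
Round 4 fires (ix), giving wooden(obj3).
Round 5 fires (vii), giving penguin(obj3).
Closure: {active(obj3), bird(obj3), closed(obj3), cold(obj3), green(obj3), hot(obj3), locked(obj3), mammal(obj3), metal(obj3), open(obj3), penguin(obj3), red(obj3), small(obj3), valid(obj3), wooden(obj3)} — 15 facts.

15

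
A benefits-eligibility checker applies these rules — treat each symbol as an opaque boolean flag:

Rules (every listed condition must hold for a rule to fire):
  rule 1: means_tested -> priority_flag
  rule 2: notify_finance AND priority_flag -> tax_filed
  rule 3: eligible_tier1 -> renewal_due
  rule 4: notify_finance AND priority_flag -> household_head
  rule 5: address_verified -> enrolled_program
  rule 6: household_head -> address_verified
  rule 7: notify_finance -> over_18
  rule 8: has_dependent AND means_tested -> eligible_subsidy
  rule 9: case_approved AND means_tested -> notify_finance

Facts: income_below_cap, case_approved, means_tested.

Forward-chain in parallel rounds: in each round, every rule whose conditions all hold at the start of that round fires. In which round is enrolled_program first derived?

Round 1 — rule 1, rule 9, derive priority_flag, notify_finance.
Round 2 — rule 2, rule 4, rule 7, derive tax_filed, household_head, over_18.
Round 3 — rule 6, derive address_verified.
Round 4 — rule 5, derive enrolled_program.
enrolled_program first appears in round 4.

4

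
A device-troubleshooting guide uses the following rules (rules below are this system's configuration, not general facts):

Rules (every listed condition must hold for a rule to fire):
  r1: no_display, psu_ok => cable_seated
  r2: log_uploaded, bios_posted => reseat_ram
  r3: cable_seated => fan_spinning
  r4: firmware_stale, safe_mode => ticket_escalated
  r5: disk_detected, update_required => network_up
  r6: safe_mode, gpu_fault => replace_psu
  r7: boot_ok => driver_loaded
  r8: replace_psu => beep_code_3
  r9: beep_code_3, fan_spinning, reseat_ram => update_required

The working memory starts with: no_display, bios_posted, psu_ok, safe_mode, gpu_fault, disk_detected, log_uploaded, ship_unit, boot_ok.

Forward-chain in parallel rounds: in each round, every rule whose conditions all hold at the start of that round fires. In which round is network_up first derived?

4

Round 1 — r1, r2, r6, r7, derive cable_seated, reseat_ram, replace_psu, driver_loaded.
Round 2 — r3, r8, derive fan_spinning, beep_code_3.
Round 3 — r9, derive update_required.
Round 4 — r5, derive network_up.
network_up first appears in round 4.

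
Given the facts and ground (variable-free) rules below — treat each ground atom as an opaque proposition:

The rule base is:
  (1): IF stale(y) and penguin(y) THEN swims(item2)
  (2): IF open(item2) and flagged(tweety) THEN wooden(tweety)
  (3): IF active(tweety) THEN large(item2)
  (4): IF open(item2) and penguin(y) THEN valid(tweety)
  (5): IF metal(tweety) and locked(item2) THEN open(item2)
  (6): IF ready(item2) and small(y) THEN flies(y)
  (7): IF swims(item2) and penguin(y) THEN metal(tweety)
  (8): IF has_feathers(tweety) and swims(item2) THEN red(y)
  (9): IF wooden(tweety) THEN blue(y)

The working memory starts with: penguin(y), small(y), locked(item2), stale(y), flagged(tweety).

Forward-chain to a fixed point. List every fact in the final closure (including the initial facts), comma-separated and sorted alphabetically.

Round 1: (1) [IF stale(y) and penguin(y) THEN swims(item2)]. Adds swims(item2).
Round 2: (7) [IF swims(item2) and penguin(y) THEN metal(tweety)]. Adds metal(tweety).
Round 3: (5) [IF metal(tweety) and locked(item2) THEN open(item2)]. Adds open(item2).
Round 4: (2) [IF open(item2) and flagged(tweety) THEN wooden(tweety)]; (4) [IF open(item2) and penguin(y) THEN valid(tweety)]. Adds wooden(tweety), valid(tweety).
Round 5: (9) [IF wooden(tweety) THEN blue(y)]. Adds blue(y).

blue(y), flagged(tweety), locked(item2), metal(tweety), open(item2), penguin(y), small(y), stale(y), swims(item2), valid(tweety), wooden(tweety)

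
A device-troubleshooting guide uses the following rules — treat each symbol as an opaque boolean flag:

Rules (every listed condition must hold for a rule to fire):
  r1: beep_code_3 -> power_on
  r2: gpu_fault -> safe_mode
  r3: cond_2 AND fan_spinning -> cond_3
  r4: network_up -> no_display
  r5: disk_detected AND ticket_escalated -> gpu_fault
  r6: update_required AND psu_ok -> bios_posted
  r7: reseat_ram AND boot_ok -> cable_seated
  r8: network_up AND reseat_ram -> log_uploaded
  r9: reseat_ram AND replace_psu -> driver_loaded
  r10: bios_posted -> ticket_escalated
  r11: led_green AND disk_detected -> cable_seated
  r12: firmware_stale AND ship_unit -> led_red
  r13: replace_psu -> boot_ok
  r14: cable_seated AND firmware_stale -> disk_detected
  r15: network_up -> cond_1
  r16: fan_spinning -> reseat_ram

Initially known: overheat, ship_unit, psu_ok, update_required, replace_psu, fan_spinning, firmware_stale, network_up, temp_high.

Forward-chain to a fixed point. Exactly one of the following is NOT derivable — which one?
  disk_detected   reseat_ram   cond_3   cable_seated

[1] r4 [network_up -> no_display]; r6 [update_required AND psu_ok -> bios_posted]; r12 [firmware_stale AND ship_unit -> led_red]; r13 [replace_psu -> boot_ok]; r15 [network_up -> cond_1]; r16 [fan_spinning -> reseat_ram]. ⇒ new: no_display, bios_posted, led_red, boot_ok, cond_1, reseat_ram.
[2] r7 [reseat_ram AND boot_ok -> cable_seated]; r8 [network_up AND reseat_ram -> log_uploaded]; r9 [reseat_ram AND replace_psu -> driver_loaded]; r10 [bios_posted -> ticket_escalated]. ⇒ new: cable_seated, log_uploaded, driver_loaded, ticket_escalated.
[3] r14 [cable_seated AND firmware_stale -> disk_detected]. ⇒ new: disk_detected.
[4] r5 [disk_detected AND ticket_escalated -> gpu_fault]. ⇒ new: gpu_fault.
[5] r2 [gpu_fault -> safe_mode]. ⇒ new: safe_mode.
Derived: disk_detected (round 3), cable_seated (round 2), reseat_ram (round 1). cond_3 never appears in any round.

cond_3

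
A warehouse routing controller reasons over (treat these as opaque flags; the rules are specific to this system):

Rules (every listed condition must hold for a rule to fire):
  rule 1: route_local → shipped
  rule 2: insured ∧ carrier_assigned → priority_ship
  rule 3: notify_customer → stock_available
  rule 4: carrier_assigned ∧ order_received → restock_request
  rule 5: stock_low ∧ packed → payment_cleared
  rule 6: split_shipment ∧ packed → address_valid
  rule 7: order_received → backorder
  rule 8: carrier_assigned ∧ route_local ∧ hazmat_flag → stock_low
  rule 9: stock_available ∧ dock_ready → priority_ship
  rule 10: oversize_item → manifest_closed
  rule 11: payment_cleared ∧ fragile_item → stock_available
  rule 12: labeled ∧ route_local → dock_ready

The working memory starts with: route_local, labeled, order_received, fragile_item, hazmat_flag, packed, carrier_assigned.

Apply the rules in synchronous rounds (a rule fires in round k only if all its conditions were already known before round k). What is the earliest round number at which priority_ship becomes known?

4

[1] rule 1 [route_local → shipped]; rule 4 [carrier_assigned ∧ order_received → restock_request]; rule 7 [order_received → backorder]; rule 8 [carrier_assigned ∧ route_local ∧ hazmat_flag → stock_low]; rule 12 [labeled ∧ route_local → dock_ready]. ⇒ new: shipped, restock_request, backorder, stock_low, dock_ready.
[2] rule 5 [stock_low ∧ packed → payment_cleared]. ⇒ new: payment_cleared.
[3] rule 11 [payment_cleared ∧ fragile_item → stock_available]. ⇒ new: stock_available.
[4] rule 9 [stock_available ∧ dock_ready → priority_ship]. ⇒ new: priority_ship.
priority_ship first appears in round 4.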